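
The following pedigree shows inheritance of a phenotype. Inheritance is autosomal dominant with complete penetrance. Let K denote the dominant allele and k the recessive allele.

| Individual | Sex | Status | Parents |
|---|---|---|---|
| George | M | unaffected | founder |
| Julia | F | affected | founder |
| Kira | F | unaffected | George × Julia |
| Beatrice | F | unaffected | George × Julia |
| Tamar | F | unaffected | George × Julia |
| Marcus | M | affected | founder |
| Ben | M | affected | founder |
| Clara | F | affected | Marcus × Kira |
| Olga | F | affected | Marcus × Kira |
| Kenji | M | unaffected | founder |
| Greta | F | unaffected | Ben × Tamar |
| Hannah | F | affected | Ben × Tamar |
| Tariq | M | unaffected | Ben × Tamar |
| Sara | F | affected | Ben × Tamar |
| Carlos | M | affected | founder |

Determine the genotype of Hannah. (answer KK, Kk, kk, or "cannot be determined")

Kk

From phenotype alone, Hannah is KK or Kk.
Hannah is affected so carries K and received k from Tamar (kk), so Hannah is Kk.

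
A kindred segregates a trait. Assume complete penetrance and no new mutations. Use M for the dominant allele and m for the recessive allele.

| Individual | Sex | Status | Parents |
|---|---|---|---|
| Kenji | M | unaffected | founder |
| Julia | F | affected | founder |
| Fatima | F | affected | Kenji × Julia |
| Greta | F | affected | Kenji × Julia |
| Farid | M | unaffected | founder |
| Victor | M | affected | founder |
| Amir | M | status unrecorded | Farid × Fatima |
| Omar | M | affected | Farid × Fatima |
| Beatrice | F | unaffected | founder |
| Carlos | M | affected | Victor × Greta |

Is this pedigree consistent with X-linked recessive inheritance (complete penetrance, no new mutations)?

Under X-linked recessive, Fatima (affected, female) cannot arise from Kenji (unaffected) × Julia (affected).

No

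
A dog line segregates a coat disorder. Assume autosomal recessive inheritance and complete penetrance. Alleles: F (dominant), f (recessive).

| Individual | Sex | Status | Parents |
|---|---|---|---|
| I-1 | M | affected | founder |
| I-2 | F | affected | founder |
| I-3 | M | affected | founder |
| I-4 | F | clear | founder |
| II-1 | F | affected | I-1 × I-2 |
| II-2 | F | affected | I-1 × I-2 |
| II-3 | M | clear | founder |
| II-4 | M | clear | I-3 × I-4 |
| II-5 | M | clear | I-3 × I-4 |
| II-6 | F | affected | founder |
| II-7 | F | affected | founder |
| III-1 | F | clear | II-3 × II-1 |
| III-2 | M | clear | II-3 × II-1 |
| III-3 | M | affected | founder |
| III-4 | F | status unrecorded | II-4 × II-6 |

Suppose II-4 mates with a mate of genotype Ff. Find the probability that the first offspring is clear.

3/4

II-4 is clear so carries F and received f from I-3 (ff), so II-4 is Ff.
The cross gives 1/4 FF : 1/2 Ff : 1/4 ff, so P(offspring is clear) = 3/4.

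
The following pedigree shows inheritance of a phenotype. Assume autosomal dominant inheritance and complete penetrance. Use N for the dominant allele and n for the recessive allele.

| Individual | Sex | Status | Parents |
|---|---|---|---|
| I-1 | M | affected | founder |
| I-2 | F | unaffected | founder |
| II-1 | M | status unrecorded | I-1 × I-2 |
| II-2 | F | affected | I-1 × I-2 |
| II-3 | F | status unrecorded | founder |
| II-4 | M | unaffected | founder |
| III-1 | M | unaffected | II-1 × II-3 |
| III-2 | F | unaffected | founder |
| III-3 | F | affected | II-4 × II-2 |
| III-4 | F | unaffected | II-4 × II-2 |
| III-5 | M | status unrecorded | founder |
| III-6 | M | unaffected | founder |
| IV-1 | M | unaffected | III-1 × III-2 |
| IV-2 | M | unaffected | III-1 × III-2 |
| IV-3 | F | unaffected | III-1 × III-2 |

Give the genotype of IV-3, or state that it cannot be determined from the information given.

IV-3 is unaffected, so IV-3 is nn.

nn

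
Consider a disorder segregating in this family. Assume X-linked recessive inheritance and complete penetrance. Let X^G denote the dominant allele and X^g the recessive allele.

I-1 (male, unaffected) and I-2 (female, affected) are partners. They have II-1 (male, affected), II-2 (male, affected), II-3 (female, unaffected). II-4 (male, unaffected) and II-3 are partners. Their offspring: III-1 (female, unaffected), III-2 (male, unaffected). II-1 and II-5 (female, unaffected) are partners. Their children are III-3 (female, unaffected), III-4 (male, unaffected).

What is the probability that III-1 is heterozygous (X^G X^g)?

1/2

II-4 is unaffected, so II-4 is X^G Y.
II-3 is unaffected so carries G and received g from I-2 (X^g X^g), so II-3 is X^G X^g.
Their cross gives offspring ratios 1/2 X^G X^G : 1/2 X^G X^g. Conditioning on III-1 being unaffected, P(X^G X^g) = 1/2 / 1 = 1/2.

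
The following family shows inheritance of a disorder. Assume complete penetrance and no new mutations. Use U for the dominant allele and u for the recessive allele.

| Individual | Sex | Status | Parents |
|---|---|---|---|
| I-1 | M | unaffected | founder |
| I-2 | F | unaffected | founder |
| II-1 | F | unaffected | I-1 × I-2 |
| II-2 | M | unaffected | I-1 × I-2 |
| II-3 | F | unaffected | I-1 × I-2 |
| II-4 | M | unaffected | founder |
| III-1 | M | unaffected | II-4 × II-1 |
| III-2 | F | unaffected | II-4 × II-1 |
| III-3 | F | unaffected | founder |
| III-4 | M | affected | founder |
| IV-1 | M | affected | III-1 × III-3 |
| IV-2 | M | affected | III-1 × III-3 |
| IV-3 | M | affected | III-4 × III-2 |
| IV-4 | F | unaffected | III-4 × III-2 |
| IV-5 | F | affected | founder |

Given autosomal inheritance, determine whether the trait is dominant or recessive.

recessive

III-1 and III-3 are both unaffected yet have an affected child IV-1. Under dominance, an affected child requires at least one affected parent, so the trait cannot be dominant.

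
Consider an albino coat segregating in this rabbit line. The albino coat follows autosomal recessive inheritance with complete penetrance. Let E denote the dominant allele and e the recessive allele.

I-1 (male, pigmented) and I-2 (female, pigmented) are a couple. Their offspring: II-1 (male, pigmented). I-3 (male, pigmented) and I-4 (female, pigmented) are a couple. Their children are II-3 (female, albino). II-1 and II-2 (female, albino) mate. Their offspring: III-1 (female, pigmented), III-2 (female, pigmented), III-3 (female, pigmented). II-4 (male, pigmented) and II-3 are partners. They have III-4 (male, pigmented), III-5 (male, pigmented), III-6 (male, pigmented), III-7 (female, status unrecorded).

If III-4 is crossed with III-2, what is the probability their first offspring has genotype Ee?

1/2

III-4 is pigmented so carries E and received e from II-3 (ee), so III-4 is Ee.
III-2 is pigmented so carries E and received e from II-2 (ee), so III-2 is Ee.
The cross gives 1/4 EE : 1/2 Ee : 1/4 ee, so P(offspring has genotype Ee) = 1/2.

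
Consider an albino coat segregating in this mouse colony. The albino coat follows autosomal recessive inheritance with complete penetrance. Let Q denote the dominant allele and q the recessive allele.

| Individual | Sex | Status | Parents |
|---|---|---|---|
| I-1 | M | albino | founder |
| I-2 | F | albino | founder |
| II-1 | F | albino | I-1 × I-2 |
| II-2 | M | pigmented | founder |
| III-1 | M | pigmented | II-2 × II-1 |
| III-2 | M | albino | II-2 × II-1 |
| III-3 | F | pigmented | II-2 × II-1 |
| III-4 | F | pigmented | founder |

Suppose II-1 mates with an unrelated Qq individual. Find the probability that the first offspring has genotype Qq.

1/2

II-1 is albino, so II-1 is qq.
The cross gives 1/2 Qq : 1/2 qq, so P(offspring has genotype Qq) = 1/2.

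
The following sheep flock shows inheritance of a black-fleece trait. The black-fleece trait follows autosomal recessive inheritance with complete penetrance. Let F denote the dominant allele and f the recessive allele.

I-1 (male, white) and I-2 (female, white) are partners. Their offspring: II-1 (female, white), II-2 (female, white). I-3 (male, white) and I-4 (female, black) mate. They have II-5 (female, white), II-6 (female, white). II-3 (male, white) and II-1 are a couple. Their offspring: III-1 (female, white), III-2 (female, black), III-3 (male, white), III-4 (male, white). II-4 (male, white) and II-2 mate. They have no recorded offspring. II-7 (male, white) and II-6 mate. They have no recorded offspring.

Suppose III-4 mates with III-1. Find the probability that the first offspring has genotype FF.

II-3 is white so carries F and passed f to III-2 (ff), so II-3 is Ff.
II-1 is white so carries F and passed f to III-2 (ff), so II-1 is Ff.
III-4 is a white offspring of II-3 (Ff) × II-1 (Ff), whose cross gives 1/4 FF : 1/2 Ff : 1/4 ff; conditioning on being white, III-4 is FF with probability 1/3, Ff with probability 2/3.
III-1 is a white offspring of II-3 (Ff) × II-1 (Ff), whose cross gives 1/4 FF : 1/2 Ff : 1/4 ff; conditioning on being white, III-1 is FF with probability 1/3, Ff with probability 2/3.
Summing over parental genotype combinations, P(offspring has genotype FF) = 1/9·1 + 2/9·1/2 + 2/9·1/2 + 4/9·1/4 = 4/9.

4/9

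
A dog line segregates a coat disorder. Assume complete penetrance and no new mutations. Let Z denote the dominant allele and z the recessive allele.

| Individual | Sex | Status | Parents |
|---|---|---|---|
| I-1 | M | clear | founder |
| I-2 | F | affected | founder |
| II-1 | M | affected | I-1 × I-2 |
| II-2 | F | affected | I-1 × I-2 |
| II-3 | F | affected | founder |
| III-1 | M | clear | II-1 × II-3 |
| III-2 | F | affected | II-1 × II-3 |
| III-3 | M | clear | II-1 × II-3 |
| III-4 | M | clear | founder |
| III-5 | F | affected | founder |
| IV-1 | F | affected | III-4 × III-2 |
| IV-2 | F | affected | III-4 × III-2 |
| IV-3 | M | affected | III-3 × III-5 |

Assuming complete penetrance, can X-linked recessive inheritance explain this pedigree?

Under X-linked recessive, II-2 (affected, female) cannot arise from I-1 (clear) × I-2 (affected).

No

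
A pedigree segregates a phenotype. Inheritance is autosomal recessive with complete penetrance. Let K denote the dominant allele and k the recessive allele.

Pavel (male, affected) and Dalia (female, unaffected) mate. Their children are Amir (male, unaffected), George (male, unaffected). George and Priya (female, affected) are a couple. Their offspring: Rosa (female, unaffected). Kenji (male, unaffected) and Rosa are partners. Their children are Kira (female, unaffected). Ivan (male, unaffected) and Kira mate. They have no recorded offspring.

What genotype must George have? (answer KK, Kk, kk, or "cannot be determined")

Kk

From phenotype alone, George is KK or Kk.
George is unaffected so carries K and received k from Pavel (kk), so George is Kk.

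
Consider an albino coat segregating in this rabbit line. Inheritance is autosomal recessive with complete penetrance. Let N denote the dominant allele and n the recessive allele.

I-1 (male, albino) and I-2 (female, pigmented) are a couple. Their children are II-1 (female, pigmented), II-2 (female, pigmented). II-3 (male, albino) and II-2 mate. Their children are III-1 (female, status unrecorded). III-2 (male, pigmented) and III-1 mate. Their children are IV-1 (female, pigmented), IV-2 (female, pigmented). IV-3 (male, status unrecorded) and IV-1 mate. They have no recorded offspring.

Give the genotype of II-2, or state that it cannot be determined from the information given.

From phenotype alone, II-2 is NN or Nn.
II-2 is pigmented so carries N and received n from I-1 (nn), so II-2 is Nn.

Nn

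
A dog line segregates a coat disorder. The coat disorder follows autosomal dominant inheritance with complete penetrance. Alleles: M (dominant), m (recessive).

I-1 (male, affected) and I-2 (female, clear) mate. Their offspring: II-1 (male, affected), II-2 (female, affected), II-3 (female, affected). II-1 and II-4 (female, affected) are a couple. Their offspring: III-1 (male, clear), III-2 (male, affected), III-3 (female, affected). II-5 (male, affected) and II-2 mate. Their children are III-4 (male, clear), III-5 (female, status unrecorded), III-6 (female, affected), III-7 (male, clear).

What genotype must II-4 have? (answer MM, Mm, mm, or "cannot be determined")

Mm

From phenotype alone, II-4 is MM or Mm.
II-4 is affected so carries M and passed m to III-1 (mm), so II-4 is Mm.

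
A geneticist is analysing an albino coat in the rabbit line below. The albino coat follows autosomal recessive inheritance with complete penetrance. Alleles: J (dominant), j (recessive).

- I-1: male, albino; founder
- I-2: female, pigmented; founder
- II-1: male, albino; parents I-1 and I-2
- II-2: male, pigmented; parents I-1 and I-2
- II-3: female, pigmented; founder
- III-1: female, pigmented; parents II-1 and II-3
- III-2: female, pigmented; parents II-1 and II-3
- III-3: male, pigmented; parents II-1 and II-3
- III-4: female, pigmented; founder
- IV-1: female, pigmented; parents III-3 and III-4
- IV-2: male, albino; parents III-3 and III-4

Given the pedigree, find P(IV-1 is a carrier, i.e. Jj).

III-3 is pigmented so carries J and received j from II-1 (jj), so III-3 is Jj.
III-4 is pigmented so carries J and passed j to IV-2 (jj), so III-4 is Jj.
Their cross gives offspring ratios 1/4 JJ : 1/2 Jj : 1/4 jj. Conditioning on IV-1 being pigmented, P(Jj) = 1/2 / 3/4 = 2/3.

2/3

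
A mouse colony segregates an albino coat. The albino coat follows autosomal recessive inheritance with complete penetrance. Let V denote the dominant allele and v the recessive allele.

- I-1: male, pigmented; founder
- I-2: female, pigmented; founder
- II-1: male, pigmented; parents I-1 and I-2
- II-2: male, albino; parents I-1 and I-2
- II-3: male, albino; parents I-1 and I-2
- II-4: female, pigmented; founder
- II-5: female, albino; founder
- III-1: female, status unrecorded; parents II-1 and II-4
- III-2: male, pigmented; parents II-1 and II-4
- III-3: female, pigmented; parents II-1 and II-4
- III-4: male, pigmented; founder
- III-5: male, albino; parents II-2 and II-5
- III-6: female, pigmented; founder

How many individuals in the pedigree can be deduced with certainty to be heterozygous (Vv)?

2

Obligate heterozygotes: I-1 is pigmented so carries V and passed v to II-2 (vv), so I-1 is Vv; I-2 is pigmented so carries V and passed v to II-2 (vv), so I-2 is Vv.
Every other individual is either homozygous by phenotype or has at least one consistent homozygous assignment, so the count is 2.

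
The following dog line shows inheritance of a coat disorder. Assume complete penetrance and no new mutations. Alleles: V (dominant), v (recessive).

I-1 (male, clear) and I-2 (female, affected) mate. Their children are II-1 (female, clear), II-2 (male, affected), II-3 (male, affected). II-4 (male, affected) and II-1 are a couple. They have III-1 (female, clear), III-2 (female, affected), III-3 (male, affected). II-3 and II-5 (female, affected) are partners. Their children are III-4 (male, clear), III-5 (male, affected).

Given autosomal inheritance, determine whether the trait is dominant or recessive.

II-3 and II-5 are both affected yet have a clear child III-4. Under a recessive model two affected parents are homozygous and every child would be affected, so the trait cannot be recessive.

dominant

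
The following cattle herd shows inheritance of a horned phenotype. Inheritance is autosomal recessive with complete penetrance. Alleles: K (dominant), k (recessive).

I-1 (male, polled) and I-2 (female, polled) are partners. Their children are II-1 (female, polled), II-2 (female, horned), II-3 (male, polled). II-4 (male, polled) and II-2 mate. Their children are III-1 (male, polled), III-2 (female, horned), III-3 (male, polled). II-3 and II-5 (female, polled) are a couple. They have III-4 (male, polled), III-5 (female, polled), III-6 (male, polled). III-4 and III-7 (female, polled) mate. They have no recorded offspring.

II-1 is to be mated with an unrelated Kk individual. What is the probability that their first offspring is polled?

I-1 is polled so carries K and passed k to II-2 (kk), so I-1 is Kk.
I-2 is polled so carries K and passed k to II-2 (kk), so I-2 is Kk.
II-1 is a polled offspring of I-1 (Kk) × I-2 (Kk), whose cross gives 1/4 KK : 1/2 Kk : 1/4 kk; conditioning on being polled, II-1 is KK with probability 1/3, Kk with probability 2/3.
Summing over parental genotype combinations, P(offspring is polled) = 1/3·1 + 2/3·3/4 = 5/6.

5/6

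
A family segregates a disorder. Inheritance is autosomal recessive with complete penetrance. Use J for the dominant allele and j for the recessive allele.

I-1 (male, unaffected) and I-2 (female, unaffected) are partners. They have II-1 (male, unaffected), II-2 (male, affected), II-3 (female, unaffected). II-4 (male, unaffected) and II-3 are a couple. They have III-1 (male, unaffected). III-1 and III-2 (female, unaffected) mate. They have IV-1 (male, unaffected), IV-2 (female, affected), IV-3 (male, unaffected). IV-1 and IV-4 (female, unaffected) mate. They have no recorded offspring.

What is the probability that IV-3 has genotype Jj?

III-1 is unaffected so carries J and passed j to IV-2 (jj), so III-1 is Jj.
III-2 is unaffected so carries J and passed j to IV-2 (jj), so III-2 is Jj.
Their cross gives offspring ratios 1/4 JJ : 1/2 Jj : 1/4 jj. Conditioning on IV-3 being unaffected, P(Jj) = 1/2 / 3/4 = 2/3.

2/3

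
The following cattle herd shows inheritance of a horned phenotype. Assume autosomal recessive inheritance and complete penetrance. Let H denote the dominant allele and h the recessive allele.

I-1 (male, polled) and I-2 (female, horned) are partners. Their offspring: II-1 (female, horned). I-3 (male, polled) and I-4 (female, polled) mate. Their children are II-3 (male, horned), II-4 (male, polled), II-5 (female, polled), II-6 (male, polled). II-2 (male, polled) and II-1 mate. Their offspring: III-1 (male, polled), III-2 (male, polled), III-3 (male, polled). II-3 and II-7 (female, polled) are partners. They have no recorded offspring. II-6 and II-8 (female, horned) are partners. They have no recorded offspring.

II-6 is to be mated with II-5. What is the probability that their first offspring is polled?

8/9

I-3 is polled so carries H and passed h to II-3 (hh), so I-3 is Hh.
I-4 is polled so carries H and passed h to II-3 (hh), so I-4 is Hh.
II-6 is a polled offspring of I-3 (Hh) × I-4 (Hh), whose cross gives 1/4 HH : 1/2 Hh : 1/4 hh; conditioning on being polled, II-6 is HH with probability 1/3, Hh with probability 2/3.
II-5 is a polled offspring of I-3 (Hh) × I-4 (Hh), whose cross gives 1/4 HH : 1/2 Hh : 1/4 hh; conditioning on being polled, II-5 is HH with probability 1/3, Hh with probability 2/3.
Summing over parental genotype combinations, P(offspring is polled) = 1/9·1 + 2/9·1 + 2/9·1 + 4/9·3/4 = 8/9.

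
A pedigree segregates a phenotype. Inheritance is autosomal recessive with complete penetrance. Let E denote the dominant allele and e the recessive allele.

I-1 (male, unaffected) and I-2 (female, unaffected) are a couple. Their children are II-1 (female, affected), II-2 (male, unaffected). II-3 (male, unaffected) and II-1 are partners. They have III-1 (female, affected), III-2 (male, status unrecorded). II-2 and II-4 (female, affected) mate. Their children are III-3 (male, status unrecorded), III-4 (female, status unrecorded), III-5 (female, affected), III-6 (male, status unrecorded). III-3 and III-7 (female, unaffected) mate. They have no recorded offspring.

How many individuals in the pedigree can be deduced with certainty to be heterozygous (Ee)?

4

Obligate heterozygotes: I-1 is unaffected so carries E and passed e to II-1 (ee), so I-1 is Ee; I-2 is unaffected so carries E and passed e to II-1 (ee), so I-2 is Ee; II-2 is unaffected so carries E and passed e to III-5 (ee), so II-2 is Ee; II-3 is unaffected so carries E and passed e to III-1 (ee), so II-3 is Ee.
Every other individual is either homozygous by phenotype or has at least one consistent homozygous assignment, so the count is 4.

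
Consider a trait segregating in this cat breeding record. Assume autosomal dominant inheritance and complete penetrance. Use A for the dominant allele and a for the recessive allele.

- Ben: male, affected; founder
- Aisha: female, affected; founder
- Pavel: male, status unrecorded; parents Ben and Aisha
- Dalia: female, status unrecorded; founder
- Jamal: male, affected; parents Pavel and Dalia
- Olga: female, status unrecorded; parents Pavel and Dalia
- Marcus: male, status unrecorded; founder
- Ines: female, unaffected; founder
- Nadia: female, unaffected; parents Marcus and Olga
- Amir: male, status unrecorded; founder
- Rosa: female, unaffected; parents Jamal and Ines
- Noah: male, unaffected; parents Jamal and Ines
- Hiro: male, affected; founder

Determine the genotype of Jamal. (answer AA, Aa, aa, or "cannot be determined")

From phenotype alone, Jamal is AA or Aa.
Jamal is affected so carries A and passed a to Rosa (aa), so Jamal is Aa.

Aa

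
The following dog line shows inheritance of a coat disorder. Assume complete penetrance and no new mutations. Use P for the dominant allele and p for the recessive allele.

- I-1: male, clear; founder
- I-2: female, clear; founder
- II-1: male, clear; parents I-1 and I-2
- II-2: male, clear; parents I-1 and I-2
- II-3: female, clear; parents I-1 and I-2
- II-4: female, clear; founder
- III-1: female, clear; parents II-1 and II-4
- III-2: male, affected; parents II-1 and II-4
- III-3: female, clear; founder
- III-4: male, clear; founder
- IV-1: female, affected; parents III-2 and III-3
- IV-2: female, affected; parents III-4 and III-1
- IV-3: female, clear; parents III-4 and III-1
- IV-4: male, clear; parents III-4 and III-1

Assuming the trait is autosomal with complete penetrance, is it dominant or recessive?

II-1 and II-4 are both clear yet have an affected child III-2. Under dominance, an affected child requires at least one affected parent, so the trait cannot be dominant.

recessive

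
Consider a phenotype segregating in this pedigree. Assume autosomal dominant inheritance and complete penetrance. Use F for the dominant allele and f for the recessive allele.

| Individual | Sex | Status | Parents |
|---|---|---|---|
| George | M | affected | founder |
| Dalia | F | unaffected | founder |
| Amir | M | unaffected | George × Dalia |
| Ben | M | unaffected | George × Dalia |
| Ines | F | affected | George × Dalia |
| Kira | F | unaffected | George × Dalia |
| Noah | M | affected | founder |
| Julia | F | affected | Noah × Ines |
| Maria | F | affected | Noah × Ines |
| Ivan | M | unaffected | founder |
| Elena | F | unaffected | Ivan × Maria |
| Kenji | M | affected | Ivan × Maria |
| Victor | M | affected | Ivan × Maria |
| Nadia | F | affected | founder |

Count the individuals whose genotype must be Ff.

5

Obligate heterozygotes: George is affected so carries F and passed f to Amir (ff), so George is Ff; Ines is affected so carries F and received f from Dalia (ff), so Ines is Ff; Maria is affected so carries F and passed f to Elena (ff), so Maria is Ff; Kenji is affected so carries F and received f from Ivan (ff), so Kenji is Ff; Victor is affected so carries F and received f from Ivan (ff), so Victor is Ff.
Every other individual is either homozygous by phenotype or has at least one consistent homozygous assignment, so the count is 5.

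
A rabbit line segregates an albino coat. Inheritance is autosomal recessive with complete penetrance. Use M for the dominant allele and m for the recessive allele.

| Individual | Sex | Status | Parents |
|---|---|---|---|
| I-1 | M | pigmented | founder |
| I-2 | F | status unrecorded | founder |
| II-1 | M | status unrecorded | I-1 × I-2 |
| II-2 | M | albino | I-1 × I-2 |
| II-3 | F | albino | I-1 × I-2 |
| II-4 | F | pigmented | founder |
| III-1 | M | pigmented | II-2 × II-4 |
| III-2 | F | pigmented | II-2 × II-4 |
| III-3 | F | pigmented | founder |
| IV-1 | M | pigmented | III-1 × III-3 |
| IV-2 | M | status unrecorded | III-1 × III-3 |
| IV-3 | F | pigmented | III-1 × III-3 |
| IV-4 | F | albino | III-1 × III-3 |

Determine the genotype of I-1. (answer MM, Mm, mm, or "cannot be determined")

From phenotype alone, I-1 is MM or Mm.
I-1 is pigmented so carries M and passed m to II-2 (mm), so I-1 is Mm.

Mm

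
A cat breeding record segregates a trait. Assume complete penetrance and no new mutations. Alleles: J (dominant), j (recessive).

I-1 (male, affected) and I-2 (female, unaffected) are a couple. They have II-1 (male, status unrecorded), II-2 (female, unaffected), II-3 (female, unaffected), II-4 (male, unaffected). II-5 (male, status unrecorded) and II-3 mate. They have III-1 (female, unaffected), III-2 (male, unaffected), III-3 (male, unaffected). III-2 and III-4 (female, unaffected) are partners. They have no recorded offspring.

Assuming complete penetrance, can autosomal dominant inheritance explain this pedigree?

A consistent assignment under autosomal dominant exists: I-1 Jj, I-2 jj, II-1 Jj, II-2 jj, II-3 jj, II-4 jj, II-5 Jj, III-1 jj, III-2 jj, III-3 jj, III-4 jj.
In this assignment every recorded phenotype matches its genotype and every non-founder's genotype is obtainable from its parents' genotypes, so the pedigree is consistent.

Yes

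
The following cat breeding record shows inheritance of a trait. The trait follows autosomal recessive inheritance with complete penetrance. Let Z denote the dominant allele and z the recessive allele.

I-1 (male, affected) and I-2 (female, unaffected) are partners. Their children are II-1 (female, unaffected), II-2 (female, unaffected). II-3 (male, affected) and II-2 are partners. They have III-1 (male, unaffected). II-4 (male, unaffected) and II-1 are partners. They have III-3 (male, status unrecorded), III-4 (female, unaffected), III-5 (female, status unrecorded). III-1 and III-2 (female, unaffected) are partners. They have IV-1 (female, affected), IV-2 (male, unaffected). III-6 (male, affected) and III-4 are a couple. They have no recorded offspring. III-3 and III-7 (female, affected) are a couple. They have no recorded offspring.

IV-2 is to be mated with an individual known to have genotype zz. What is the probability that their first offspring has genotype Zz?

III-1 is unaffected so carries Z and received z from II-3 (zz), so III-1 is Zz.
III-2 is unaffected so carries Z and passed z to IV-1 (zz), so III-2 is Zz.
IV-2 is an unaffected offspring of III-1 (Zz) × III-2 (Zz), whose cross gives 1/4 ZZ : 1/2 Zz : 1/4 zz; conditioning on being unaffected, IV-2 is ZZ with probability 1/3, Zz with probability 2/3.
Summing over parental genotype combinations, P(offspring has genotype Zz) = 1/3·1 + 2/3·1/2 = 2/3.

2/3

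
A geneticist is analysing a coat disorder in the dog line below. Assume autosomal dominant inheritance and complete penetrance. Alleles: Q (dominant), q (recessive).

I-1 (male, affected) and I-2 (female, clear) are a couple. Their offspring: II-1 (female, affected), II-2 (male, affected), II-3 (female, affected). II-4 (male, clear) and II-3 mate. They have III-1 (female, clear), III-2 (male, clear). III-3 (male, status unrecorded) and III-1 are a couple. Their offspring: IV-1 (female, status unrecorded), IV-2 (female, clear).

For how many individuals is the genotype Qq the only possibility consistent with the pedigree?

3

Obligate heterozygotes: II-1 is affected so carries Q and received q from I-2 (qq), so II-1 is Qq; II-2 is affected so carries Q and received q from I-2 (qq), so II-2 is Qq; II-3 is affected so carries Q and received q from I-2 (qq), so II-3 is Qq.
Every other individual is either homozygous by phenotype or has at least one consistent homozygous assignment, so the count is 3.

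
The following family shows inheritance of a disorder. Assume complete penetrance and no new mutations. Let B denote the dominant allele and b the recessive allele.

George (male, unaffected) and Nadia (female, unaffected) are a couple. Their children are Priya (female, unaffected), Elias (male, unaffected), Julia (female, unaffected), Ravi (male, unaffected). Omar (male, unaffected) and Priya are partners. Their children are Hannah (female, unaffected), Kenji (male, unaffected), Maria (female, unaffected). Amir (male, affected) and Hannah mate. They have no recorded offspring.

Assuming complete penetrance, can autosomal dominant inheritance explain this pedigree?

A consistent assignment under autosomal dominant exists: George bb, Nadia bb, Priya bb, Elias bb, Julia bb, Ravi bb, Omar bb, Hannah bb, Kenji bb, Maria bb, Amir BB.
In this assignment every recorded phenotype matches its genotype and every non-founder's genotype is obtainable from its parents' genotypes, so the pedigree is consistent.

Yes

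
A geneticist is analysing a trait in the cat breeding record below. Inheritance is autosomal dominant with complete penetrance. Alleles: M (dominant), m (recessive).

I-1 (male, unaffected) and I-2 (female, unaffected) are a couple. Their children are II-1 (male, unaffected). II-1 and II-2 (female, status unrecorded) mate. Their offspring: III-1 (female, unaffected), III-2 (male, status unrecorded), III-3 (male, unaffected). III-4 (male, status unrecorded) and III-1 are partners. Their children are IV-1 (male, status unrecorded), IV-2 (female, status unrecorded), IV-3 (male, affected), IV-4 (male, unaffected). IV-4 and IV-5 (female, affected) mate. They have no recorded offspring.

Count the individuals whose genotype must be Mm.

Obligate heterozygotes: III-4 passed M to IV-3 (Mm, whose m came from III-1) and passed m to IV-4 (mm), so III-4 is Mm; IV-3 is affected so carries M and received m from III-1 (mm), so IV-3 is Mm.
Every other individual is either homozygous by phenotype or has at least one consistent homozygous assignment, so the count is 2.

2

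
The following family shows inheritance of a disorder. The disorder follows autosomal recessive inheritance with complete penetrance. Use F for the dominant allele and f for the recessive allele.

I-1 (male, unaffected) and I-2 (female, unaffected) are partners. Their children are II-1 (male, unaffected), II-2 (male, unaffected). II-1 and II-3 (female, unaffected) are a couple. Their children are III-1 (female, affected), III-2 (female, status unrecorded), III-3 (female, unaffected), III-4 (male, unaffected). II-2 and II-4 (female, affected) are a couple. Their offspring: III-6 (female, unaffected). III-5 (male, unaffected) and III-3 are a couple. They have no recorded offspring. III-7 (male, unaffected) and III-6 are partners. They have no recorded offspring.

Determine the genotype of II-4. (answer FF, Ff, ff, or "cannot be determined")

ff

II-4 is affected, so II-4 is ff.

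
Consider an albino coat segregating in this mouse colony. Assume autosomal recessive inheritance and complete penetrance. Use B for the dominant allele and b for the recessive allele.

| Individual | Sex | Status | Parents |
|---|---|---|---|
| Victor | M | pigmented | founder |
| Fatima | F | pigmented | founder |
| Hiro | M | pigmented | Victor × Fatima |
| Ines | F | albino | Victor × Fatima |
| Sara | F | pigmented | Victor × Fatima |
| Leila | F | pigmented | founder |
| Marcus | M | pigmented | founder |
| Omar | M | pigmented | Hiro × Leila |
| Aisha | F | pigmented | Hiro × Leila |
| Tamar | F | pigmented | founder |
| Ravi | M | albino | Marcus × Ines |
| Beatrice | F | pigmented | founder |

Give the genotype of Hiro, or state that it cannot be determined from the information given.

Hiro's phenotype allows BB or Bb, and no parent or child forces a single allele at both positions; consistent genotype assignments exist with Hiro as BB or Bb.

cannot be determined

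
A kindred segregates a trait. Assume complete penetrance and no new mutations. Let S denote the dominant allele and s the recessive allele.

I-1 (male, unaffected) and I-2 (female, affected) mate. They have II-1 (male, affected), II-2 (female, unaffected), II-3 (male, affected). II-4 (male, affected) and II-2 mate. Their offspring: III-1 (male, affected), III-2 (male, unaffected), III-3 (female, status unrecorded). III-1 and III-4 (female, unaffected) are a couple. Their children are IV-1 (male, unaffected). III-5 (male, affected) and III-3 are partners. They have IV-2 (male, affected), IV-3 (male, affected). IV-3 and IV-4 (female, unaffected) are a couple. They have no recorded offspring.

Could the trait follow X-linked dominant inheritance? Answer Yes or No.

No

Under X-linked dominant, III-1 (affected, male) cannot arise from II-4 (affected) × II-2 (unaffected).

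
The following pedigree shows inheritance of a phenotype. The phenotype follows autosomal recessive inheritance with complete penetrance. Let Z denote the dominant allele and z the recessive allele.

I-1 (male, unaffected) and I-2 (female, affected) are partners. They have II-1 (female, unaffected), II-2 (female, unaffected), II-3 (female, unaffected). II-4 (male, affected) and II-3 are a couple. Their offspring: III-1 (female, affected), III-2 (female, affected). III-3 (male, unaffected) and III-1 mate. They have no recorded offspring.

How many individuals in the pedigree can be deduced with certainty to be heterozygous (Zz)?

Obligate heterozygotes: II-1 is unaffected so carries Z and received z from I-2 (zz), so II-1 is Zz; II-2 is unaffected so carries Z and received z from I-2 (zz), so II-2 is Zz; II-3 is unaffected so carries Z and received z from I-2 (zz), so II-3 is Zz.
Every other individual is either homozygous by phenotype or has at least one consistent homozygous assignment, so the count is 3.

3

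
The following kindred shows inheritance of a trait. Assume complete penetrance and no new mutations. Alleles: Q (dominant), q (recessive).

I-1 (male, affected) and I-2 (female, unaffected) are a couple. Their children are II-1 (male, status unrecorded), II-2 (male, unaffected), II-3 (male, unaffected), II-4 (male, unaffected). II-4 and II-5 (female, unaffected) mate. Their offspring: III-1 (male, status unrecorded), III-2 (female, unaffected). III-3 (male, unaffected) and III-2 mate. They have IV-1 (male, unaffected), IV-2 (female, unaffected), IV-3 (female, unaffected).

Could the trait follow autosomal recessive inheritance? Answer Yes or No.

A consistent assignment under autosomal recessive exists: I-1 qq, I-2 QQ, II-1 Qq, II-2 Qq, II-3 Qq, II-4 Qq, II-5 QQ, III-1 QQ, III-2 QQ, III-3 QQ, IV-1 QQ, IV-2 QQ, IV-3 QQ.
In this assignment every recorded phenotype matches its genotype and every non-founder's genotype is obtainable from its parents' genotypes, so the pedigree is consistent.

Yes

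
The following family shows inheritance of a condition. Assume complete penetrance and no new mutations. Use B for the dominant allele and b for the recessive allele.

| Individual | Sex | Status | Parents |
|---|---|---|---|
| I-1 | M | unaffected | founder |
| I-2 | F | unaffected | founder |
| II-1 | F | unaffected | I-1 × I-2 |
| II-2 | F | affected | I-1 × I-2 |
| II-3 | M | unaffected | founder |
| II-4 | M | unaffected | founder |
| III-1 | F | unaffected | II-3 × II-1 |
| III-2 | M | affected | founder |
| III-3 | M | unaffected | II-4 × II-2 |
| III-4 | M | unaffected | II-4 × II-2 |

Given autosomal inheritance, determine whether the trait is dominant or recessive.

I-1 and I-2 are both unaffected yet have an affected child II-2. Under dominance, an affected child requires at least one affected parent, so the trait cannot be dominant.

recessive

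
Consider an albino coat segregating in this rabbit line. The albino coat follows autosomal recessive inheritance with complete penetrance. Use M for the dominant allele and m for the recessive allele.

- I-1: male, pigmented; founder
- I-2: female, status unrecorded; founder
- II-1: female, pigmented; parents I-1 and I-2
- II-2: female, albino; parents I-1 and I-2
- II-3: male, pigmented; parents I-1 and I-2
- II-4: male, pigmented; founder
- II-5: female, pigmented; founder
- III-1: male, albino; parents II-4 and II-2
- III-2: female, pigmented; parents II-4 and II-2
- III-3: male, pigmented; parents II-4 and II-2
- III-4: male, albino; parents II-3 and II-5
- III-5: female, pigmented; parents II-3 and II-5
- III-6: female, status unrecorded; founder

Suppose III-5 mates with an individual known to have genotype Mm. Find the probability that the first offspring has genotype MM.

1/3

II-3 is pigmented so carries M and passed m to III-4 (mm), so II-3 is Mm.
II-5 is pigmented so carries M and passed m to III-4 (mm), so II-5 is Mm.
III-5 is a pigmented offspring of II-3 (Mm) × II-5 (Mm), whose cross gives 1/4 MM : 1/2 Mm : 1/4 mm; conditioning on being pigmented, III-5 is MM with probability 1/3, Mm with probability 2/3.
Summing over parental genotype combinations, P(offspring has genotype MM) = 1/3·1/2 + 2/3·1/4 = 1/3.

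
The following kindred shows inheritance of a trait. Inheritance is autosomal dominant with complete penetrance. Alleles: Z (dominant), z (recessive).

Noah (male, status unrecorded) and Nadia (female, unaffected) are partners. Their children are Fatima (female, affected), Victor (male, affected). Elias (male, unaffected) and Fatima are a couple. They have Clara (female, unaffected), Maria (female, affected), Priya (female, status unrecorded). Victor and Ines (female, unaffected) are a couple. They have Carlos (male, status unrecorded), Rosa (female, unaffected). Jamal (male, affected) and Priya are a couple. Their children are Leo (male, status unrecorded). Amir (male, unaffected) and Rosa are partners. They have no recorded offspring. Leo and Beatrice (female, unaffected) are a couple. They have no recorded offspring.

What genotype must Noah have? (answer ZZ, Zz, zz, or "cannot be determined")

cannot be determined

Noah's phenotype is unrecorded, and no parent or child forces a single allele at both positions; consistent genotype assignments exist with Noah as ZZ or Zz.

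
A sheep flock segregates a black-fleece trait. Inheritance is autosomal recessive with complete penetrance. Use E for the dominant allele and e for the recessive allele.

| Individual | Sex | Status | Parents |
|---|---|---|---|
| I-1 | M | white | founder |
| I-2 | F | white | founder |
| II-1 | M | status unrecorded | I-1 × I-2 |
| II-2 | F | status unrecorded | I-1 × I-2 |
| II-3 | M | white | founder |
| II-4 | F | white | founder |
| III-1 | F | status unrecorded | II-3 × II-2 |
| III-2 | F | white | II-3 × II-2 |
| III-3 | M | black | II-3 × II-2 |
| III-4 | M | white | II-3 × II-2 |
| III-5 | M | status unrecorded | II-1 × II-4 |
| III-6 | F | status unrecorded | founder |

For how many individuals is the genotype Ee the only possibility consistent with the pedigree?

1

Obligate heterozygotes: II-3 is white so carries E and passed e to III-3 (ee), so II-3 is Ee.
Every other individual is either homozygous by phenotype or has at least one consistent homozygous assignment, so the count is 1.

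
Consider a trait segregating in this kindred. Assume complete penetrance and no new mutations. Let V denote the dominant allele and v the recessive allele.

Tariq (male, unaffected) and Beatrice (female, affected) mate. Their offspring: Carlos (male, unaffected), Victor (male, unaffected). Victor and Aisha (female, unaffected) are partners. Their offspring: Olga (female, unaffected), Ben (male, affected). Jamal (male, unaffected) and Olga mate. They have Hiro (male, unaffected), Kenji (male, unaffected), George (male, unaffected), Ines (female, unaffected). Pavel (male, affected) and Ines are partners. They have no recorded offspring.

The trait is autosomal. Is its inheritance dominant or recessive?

Victor and Aisha are both unaffected yet have an affected child Ben. Under dominance, an affected child requires at least one affected parent, so the trait cannot be dominant.

recessive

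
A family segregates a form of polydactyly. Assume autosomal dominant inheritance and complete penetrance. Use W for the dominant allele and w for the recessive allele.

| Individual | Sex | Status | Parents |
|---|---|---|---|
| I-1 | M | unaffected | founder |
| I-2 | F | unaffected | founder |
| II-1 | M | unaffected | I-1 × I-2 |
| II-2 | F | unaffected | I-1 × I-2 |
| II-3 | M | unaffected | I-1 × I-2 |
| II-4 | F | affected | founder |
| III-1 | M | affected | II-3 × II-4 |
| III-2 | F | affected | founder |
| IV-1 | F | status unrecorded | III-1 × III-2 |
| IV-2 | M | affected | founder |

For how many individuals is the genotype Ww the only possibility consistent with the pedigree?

1

Obligate heterozygotes: III-1 is affected so carries W and received w from II-3 (ww), so III-1 is Ww.
Every other individual is either homozygous by phenotype or has at least one consistent homozygous assignment, so the count is 1.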